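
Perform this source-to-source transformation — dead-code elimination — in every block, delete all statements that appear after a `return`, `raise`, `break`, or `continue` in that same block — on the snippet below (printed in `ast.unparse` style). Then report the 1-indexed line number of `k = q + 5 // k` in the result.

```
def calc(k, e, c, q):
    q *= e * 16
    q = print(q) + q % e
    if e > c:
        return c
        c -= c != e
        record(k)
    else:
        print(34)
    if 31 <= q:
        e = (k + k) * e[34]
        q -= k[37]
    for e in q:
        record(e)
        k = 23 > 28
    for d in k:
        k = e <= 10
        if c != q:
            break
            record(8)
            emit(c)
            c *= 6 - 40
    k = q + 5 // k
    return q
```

Transformed code:
def calc(k, e, c, q):
    q *= e * 16
    q = print(q) + q % e
    if e > c:
        return c
    else:
        print(34)
    if 31 <= q:
        e = (k + k) * e[34]
        q -= k[37]
    for e in q:
        record(e)
        k = 23 > 28
    for d in k:
        k = e <= 10
        if c != q:
            break
    k = q + 5 // k
    return q

18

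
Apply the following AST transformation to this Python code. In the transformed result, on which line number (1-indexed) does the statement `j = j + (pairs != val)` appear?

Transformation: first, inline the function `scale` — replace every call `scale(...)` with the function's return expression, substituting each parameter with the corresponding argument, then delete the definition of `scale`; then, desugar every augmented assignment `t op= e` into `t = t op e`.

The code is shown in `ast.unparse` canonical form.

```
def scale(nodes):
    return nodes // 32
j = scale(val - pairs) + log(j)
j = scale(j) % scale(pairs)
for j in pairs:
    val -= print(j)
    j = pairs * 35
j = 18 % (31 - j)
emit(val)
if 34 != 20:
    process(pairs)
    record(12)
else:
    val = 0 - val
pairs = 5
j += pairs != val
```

Transformed code:
j = (val - pairs) // 32 + log(j)
j = j // 32 % (pairs // 32)
for j in pairs:
    val = val - print(j)
    j = pairs * 35
j = 18 % (31 - j)
emit(val)
if 34 != 20:
    process(pairs)
    record(12)
else:
    val = 0 - val
pairs = 5
j = j + (pairs != val)

14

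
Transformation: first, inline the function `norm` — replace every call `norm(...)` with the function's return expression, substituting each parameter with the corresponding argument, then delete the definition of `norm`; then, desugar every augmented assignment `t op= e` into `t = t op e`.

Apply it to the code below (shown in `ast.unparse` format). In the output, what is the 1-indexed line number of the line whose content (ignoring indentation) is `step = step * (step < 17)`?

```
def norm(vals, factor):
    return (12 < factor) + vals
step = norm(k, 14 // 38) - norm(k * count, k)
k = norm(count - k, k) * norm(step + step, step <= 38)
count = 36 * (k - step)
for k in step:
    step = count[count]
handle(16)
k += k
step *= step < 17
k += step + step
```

8

Transformed code:
step = (12 < 14 // 38) + k - ((12 < k) + k * count)
k = ((12 < k) + (count - k)) * ((12 < (step <= 38)) + (step + step))
count = 36 * (k - step)
for k in step:
    step = count[count]
handle(16)
k = k + k
step = step * (step < 17)
k = k + (step + step)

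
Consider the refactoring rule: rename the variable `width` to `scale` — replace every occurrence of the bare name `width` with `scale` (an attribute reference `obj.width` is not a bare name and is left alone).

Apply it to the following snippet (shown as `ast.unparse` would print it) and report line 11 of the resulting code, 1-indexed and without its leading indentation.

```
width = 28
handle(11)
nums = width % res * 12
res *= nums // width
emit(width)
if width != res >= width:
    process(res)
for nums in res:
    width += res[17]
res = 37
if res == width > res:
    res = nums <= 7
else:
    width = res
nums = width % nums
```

Transformed code:
scale = 28
handle(11)
nums = scale % res * 12
res *= nums // scale
emit(scale)
if scale != res >= scale:
    process(res)
for nums in res:
    scale += res[17]
res = 37
if res == scale > res:
    res = nums <= 7
else:
    scale = res
nums = scale % nums

if res == scale > res:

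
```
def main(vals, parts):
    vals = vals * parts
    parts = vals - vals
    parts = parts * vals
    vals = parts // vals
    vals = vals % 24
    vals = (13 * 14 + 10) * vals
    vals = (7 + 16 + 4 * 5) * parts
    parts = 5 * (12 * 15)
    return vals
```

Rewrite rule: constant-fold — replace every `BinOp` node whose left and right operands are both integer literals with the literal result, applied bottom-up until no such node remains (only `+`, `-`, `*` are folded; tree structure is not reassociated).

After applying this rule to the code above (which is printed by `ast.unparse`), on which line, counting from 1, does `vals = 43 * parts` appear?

Transformed code:
def main(vals, parts):
    vals = vals * parts
    parts = vals - vals
    parts = parts * vals
    vals = parts // vals
    vals = vals % 24
    vals = 192 * vals
    vals = 43 * parts
    parts = 900
    return vals

8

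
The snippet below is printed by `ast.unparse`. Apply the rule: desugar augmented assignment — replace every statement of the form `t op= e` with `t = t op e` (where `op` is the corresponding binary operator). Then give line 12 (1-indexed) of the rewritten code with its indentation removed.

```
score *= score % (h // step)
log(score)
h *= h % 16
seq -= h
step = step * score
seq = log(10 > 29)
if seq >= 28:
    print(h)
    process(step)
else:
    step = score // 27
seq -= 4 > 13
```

Transformed code:
score = score * (score % (h // step))
log(score)
h = h * (h % 16)
seq = seq - h
step = step * score
seq = log(10 > 29)
if seq >= 28:
    print(h)
    process(step)
else:
    step = score // 27
seq = seq - (4 > 13)

seq = seq - (4 > 13)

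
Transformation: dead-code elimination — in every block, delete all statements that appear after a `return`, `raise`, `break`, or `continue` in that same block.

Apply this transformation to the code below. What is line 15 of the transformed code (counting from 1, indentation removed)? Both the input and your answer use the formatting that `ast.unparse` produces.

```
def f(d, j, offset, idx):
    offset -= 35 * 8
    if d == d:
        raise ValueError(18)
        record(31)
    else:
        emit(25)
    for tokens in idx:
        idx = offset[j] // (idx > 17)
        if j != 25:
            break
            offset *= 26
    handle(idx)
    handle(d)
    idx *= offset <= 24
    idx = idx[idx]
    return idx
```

Transformed code:
def f(d, j, offset, idx):
    offset -= 35 * 8
    if d == d:
        raise ValueError(18)
    else:
        emit(25)
    for tokens in idx:
        idx = offset[j] // (idx > 17)
        if j != 25:
            break
    handle(idx)
    handle(d)
    idx *= offset <= 24
    idx = idx[idx]
    return idx

return idx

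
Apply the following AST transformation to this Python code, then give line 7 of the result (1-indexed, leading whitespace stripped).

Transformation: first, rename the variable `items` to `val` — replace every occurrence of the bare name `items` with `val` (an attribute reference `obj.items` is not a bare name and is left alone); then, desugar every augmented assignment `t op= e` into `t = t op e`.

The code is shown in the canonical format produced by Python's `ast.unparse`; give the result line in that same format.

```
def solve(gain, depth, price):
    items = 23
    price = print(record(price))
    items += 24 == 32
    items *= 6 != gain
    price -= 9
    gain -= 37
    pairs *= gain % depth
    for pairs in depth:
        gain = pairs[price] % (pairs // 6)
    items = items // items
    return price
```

Transformed code:
def solve(gain, depth, price):
    val = 23
    price = print(record(price))
    val = val + (24 == 32)
    val = val * (6 != gain)
    price = price - 9
    gain = gain - 37
    pairs = pairs * (gain % depth)
    for pairs in depth:
        gain = pairs[price] % (pairs // 6)
    val = val // val
    return price

gain = gain - 37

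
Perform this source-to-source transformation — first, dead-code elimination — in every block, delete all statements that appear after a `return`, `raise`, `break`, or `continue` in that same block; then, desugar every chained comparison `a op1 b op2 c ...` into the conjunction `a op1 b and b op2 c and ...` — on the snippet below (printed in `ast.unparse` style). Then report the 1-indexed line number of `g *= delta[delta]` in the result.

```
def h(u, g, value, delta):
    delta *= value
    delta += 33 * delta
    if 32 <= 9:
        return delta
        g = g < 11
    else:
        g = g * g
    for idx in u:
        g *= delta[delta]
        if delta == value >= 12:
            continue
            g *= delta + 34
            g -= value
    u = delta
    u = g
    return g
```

9

Transformed code:
def h(u, g, value, delta):
    delta *= value
    delta += 33 * delta
    if 32 <= 9:
        return delta
    else:
        g = g * g
    for idx in u:
        g *= delta[delta]
        if delta == value and value >= 12:
            continue
    u = delta
    u = g
    return g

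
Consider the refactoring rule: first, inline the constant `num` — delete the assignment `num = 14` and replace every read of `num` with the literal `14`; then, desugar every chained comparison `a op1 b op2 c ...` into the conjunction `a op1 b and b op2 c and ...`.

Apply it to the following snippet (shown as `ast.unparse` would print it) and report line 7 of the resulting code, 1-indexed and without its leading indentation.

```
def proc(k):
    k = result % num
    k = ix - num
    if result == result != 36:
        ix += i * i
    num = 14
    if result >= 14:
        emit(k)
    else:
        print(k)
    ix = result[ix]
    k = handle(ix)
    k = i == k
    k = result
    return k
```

Transformed code:
def proc(k):
    k = result % 14
    k = ix - 14
    if result == result and result != 36:
        ix += i * i
    if result >= 14:
        emit(k)
    else:
        print(k)
    ix = result[ix]
    k = handle(ix)
    k = i == k
    k = result
    return k

emit(k)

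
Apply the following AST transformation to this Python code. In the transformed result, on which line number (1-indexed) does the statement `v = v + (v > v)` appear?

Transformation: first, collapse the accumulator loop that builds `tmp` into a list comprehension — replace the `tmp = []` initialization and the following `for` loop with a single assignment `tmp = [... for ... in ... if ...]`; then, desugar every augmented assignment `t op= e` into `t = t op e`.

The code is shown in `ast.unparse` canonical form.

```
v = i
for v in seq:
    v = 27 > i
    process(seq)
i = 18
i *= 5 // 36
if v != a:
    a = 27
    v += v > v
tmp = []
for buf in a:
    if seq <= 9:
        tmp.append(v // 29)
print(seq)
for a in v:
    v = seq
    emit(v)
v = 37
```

Transformed code:
v = i
for v in seq:
    v = 27 > i
    process(seq)
i = 18
i = i * (5 // 36)
if v != a:
    a = 27
    v = v + (v > v)
tmp = [v // 29 for buf in a if seq <= 9]
print(seq)
for a in v:
    v = seq
    emit(v)
v = 37

9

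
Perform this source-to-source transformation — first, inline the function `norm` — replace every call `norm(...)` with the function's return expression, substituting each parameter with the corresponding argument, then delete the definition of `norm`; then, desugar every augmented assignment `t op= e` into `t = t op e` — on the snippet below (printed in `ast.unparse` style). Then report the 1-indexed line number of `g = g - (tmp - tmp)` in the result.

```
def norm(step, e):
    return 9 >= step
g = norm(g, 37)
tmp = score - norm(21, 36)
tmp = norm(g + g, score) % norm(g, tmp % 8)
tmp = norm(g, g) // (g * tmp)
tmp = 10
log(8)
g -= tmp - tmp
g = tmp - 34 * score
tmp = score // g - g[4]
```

7

Transformed code:
g = 9 >= g
tmp = score - (9 >= 21)
tmp = (9 >= g + g) % (9 >= g)
tmp = (9 >= g) // (g * tmp)
tmp = 10
log(8)
g = g - (tmp - tmp)
g = tmp - 34 * score
tmp = score // g - g[4]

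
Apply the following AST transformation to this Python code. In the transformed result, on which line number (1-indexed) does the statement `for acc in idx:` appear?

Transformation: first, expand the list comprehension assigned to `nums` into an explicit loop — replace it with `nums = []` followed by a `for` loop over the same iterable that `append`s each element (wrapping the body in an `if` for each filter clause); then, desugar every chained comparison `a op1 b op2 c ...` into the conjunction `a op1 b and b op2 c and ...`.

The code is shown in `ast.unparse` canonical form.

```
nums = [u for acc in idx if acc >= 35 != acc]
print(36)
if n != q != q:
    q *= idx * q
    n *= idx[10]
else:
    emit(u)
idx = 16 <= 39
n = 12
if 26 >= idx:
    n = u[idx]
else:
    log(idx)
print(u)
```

2

Transformed code:
nums = []
for acc in idx:
    if acc >= 35 and 35 != acc:
        nums.append(u)
print(36)
if n != q and q != q:
    q *= idx * q
    n *= idx[10]
else:
    emit(u)
idx = 16 <= 39
n = 12
if 26 >= idx:
    n = u[idx]
else:
    log(idx)
print(u)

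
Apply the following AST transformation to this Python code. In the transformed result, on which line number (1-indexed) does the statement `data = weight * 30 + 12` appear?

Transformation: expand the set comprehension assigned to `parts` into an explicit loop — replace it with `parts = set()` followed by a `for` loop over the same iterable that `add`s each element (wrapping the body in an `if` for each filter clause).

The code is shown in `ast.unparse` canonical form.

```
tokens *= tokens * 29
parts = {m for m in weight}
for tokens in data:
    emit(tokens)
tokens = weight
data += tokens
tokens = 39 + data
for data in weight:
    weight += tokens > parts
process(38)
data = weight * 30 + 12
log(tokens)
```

13

Transformed code:
tokens *= tokens * 29
parts = set()
for m in weight:
    parts.add(m)
for tokens in data:
    emit(tokens)
tokens = weight
data += tokens
tokens = 39 + data
for data in weight:
    weight += tokens > parts
process(38)
data = weight * 30 + 12
log(tokens)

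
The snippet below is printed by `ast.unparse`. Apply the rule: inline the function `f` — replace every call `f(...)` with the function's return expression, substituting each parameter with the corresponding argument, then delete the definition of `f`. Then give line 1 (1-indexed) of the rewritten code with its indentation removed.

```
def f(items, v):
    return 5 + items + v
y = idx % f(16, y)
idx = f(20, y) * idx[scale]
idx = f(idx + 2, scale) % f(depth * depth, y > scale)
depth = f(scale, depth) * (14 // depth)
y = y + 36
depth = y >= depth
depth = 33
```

Transformed code:
y = idx % (5 + 16 + y)
idx = (5 + 20 + y) * idx[scale]
idx = (5 + (idx + 2) + scale) % (5 + depth * depth + (y > scale))
depth = (5 + scale + depth) * (14 // depth)
y = y + 36
depth = y >= depth
depth = 33

y = idx % (5 + 16 + y)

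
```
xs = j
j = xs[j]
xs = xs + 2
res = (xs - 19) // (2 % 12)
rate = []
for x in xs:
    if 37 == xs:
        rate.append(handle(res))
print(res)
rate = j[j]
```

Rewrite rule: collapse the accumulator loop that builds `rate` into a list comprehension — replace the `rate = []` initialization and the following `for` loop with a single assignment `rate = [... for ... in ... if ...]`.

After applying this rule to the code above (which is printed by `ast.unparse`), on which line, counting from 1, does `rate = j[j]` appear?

7

Transformed code:
xs = j
j = xs[j]
xs = xs + 2
res = (xs - 19) // (2 % 12)
rate = [handle(res) for x in xs if 37 == xs]
print(res)
rate = j[j]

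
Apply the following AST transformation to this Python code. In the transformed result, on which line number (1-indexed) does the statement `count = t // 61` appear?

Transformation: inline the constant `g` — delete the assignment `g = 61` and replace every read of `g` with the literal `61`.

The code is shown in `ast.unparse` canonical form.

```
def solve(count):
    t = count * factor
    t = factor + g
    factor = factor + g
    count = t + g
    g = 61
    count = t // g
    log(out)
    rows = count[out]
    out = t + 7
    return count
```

6

Transformed code:
def solve(count):
    t = count * factor
    t = factor + 61
    factor = factor + 61
    count = t + 61
    count = t // 61
    log(out)
    rows = count[out]
    out = t + 7
    return count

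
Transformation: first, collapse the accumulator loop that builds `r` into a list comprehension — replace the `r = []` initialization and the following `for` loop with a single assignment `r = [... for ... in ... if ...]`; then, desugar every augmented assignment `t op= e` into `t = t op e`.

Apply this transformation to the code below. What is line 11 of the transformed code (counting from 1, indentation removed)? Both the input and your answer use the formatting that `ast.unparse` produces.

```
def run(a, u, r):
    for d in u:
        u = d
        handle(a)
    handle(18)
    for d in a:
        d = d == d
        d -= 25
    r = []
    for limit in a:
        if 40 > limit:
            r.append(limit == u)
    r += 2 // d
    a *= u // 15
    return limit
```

a = a * (u // 15)

Transformed code:
def run(a, u, r):
    for d in u:
        u = d
        handle(a)
    handle(18)
    for d in a:
        d = d == d
        d = d - 25
    r = [limit == u for limit in a if 40 > limit]
    r = r + 2 // d
    a = a * (u // 15)
    return limit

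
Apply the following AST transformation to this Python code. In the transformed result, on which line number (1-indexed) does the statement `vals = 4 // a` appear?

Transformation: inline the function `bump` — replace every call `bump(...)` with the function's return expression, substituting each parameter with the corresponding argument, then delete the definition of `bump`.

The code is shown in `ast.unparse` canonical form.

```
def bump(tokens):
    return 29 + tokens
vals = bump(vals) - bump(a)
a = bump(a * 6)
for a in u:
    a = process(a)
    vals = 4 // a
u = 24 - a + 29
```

Transformed code:
vals = 29 + vals - (29 + a)
a = 29 + a * 6
for a in u:
    a = process(a)
    vals = 4 // a
u = 24 - a + 29

5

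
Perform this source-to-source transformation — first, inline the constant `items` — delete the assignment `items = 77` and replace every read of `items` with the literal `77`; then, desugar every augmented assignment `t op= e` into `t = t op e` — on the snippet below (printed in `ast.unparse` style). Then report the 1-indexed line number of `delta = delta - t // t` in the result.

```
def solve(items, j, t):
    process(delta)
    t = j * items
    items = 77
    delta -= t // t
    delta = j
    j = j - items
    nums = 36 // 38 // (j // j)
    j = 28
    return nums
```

Transformed code:
def solve(items, j, t):
    process(delta)
    t = j * 77
    delta = delta - t // t
    delta = j
    j = j - 77
    nums = 36 // 38 // (j // j)
    j = 28
    return nums

4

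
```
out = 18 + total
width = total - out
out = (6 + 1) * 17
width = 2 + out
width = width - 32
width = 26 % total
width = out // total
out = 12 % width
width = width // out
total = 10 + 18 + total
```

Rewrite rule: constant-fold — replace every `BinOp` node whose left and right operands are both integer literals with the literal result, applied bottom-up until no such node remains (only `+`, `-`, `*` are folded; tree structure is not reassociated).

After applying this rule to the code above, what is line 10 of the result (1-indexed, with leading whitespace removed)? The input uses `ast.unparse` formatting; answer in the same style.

Transformed code:
out = 18 + total
width = total - out
out = 119
width = 2 + out
width = width - 32
width = 26 % total
width = out // total
out = 12 % width
width = width // out
total = 28 + total

total = 28 + total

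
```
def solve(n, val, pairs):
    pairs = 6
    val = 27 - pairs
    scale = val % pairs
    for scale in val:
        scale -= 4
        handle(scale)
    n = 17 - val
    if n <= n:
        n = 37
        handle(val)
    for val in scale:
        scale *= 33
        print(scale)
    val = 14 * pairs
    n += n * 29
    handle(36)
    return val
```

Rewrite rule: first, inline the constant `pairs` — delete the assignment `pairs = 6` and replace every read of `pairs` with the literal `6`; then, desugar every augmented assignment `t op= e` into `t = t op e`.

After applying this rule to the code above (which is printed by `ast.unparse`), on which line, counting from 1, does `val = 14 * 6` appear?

14

Transformed code:
def solve(n, val, pairs):
    val = 27 - 6
    scale = val % 6
    for scale in val:
        scale = scale - 4
        handle(scale)
    n = 17 - val
    if n <= n:
        n = 37
        handle(val)
    for val in scale:
        scale = scale * 33
        print(scale)
    val = 14 * 6
    n = n + n * 29
    handle(36)
    return val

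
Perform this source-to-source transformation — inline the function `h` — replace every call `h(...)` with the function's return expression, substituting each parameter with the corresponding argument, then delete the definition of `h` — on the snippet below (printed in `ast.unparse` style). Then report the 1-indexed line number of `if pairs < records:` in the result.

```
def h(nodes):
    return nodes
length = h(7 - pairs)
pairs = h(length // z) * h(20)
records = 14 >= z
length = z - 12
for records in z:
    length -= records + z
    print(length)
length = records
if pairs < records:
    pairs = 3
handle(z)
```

9

Transformed code:
length = 7 - pairs
pairs = length // z * 20
records = 14 >= z
length = z - 12
for records in z:
    length -= records + z
    print(length)
length = records
if pairs < records:
    pairs = 3
handle(z)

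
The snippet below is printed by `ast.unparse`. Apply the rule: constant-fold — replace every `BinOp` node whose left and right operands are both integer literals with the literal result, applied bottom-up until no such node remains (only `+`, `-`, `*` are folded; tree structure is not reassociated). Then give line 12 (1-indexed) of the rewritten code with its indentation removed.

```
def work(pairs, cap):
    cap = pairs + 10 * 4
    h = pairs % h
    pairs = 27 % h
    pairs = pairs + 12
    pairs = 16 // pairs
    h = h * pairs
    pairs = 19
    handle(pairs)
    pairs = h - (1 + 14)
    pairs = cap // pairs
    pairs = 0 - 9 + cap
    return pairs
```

pairs = -9 + cap

Transformed code:
def work(pairs, cap):
    cap = pairs + 40
    h = pairs % h
    pairs = 27 % h
    pairs = pairs + 12
    pairs = 16 // pairs
    h = h * pairs
    pairs = 19
    handle(pairs)
    pairs = h - 15
    pairs = cap // pairs
    pairs = -9 + cap
    return pairs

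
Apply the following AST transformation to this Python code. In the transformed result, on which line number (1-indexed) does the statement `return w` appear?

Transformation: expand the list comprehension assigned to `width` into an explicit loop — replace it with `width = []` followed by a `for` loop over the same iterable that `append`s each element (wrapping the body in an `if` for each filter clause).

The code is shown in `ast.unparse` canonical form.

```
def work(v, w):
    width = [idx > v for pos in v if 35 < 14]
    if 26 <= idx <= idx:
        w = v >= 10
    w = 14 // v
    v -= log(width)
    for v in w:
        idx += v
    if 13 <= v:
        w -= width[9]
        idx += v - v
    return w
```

Transformed code:
def work(v, w):
    width = []
    for pos in v:
        if 35 < 14:
            width.append(idx > v)
    if 26 <= idx <= idx:
        w = v >= 10
    w = 14 // v
    v -= log(width)
    for v in w:
        idx += v
    if 13 <= v:
        w -= width[9]
        idx += v - v
    return w

15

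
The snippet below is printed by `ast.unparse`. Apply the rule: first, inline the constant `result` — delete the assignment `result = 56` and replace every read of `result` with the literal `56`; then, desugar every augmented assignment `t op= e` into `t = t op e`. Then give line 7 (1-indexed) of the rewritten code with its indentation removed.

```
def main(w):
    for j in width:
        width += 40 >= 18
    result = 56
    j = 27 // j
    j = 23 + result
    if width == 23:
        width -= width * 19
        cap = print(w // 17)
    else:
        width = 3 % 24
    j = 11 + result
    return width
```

Transformed code:
def main(w):
    for j in width:
        width = width + (40 >= 18)
    j = 27 // j
    j = 23 + 56
    if width == 23:
        width = width - width * 19
        cap = print(w // 17)
    else:
        width = 3 % 24
    j = 11 + 56
    return width

width = width - width * 19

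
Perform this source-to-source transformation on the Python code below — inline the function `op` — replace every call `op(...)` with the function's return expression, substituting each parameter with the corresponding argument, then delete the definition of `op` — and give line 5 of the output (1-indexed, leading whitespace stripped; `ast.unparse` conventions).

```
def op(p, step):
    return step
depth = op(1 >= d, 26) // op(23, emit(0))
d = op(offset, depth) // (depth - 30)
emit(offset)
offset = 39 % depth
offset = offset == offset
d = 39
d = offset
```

Transformed code:
depth = 26 // emit(0)
d = depth // (depth - 30)
emit(offset)
offset = 39 % depth
offset = offset == offset
d = 39
d = offset

offset = offset == offset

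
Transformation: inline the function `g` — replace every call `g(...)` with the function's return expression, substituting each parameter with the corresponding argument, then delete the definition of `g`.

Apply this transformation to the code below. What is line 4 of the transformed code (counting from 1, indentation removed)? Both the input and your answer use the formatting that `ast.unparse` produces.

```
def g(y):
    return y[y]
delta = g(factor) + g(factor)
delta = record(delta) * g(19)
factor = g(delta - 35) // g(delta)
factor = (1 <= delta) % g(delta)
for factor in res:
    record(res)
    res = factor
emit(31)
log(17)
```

Transformed code:
delta = factor[factor] + factor[factor]
delta = record(delta) * 19[19]
factor = (delta - 35)[delta - 35] // delta[delta]
factor = (1 <= delta) % delta[delta]
for factor in res:
    record(res)
    res = factor
emit(31)
log(17)

factor = (1 <= delta) % delta[delta]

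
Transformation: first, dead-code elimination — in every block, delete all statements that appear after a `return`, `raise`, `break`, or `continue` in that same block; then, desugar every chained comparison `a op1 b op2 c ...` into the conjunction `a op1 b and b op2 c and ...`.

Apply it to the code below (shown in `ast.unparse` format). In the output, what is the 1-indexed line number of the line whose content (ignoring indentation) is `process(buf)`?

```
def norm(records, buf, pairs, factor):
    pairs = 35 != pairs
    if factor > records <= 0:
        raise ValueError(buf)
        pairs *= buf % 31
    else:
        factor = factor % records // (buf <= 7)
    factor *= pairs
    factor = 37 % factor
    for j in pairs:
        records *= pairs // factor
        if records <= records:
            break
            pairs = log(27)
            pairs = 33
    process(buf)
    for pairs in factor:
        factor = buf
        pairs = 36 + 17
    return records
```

Transformed code:
def norm(records, buf, pairs, factor):
    pairs = 35 != pairs
    if factor > records and records <= 0:
        raise ValueError(buf)
    else:
        factor = factor % records // (buf <= 7)
    factor *= pairs
    factor = 37 % factor
    for j in pairs:
        records *= pairs // factor
        if records <= records:
            break
    process(buf)
    for pairs in factor:
        factor = buf
        pairs = 36 + 17
    return records

13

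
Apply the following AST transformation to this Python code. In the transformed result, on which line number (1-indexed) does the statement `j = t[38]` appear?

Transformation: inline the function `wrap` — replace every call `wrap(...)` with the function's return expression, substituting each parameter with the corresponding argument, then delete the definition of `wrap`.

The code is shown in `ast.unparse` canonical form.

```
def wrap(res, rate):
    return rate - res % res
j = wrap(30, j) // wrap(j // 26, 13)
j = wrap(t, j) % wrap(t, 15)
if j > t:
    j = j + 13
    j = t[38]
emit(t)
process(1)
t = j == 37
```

Transformed code:
j = (j - 30 % 30) // (13 - j // 26 % (j // 26))
j = (j - t % t) % (15 - t % t)
if j > t:
    j = j + 13
    j = t[38]
emit(t)
process(1)
t = j == 37

5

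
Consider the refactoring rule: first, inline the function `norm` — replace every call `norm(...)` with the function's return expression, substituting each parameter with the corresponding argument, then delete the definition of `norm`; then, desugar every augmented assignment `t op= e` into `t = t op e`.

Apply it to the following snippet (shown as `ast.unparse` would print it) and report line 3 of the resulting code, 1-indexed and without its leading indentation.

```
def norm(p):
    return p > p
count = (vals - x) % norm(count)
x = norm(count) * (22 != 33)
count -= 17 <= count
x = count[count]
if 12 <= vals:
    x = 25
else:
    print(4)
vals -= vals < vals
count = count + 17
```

count = count - (17 <= count)

Transformed code:
count = (vals - x) % (count > count)
x = (count > count) * (22 != 33)
count = count - (17 <= count)
x = count[count]
if 12 <= vals:
    x = 25
else:
    print(4)
vals = vals - (vals < vals)
count = count + 17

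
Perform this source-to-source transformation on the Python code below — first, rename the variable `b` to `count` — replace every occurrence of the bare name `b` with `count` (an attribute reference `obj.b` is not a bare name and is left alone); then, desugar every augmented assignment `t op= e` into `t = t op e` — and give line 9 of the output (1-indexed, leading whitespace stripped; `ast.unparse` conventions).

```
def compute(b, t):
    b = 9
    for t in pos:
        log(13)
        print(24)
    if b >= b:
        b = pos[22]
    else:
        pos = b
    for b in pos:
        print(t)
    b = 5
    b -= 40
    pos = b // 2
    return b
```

pos = count

Transformed code:
def compute(count, t):
    count = 9
    for t in pos:
        log(13)
        print(24)
    if count >= count:
        count = pos[22]
    else:
        pos = count
    for count in pos:
        print(t)
    count = 5
    count = count - 40
    pos = count // 2
    return count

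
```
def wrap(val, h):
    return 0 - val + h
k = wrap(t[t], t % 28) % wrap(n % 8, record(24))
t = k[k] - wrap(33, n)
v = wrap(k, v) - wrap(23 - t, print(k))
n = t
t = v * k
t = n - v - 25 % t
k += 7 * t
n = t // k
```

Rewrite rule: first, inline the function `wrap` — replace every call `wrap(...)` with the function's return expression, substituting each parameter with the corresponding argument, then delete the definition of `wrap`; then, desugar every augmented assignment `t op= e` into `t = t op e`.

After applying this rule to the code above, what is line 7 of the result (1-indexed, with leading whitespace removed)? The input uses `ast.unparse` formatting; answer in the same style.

k = k + 7 * t

Transformed code:
k = (0 - t[t] + t % 28) % (0 - n % 8 + record(24))
t = k[k] - (0 - 33 + n)
v = 0 - k + v - (0 - (23 - t) + print(k))
n = t
t = v * k
t = n - v - 25 % t
k = k + 7 * t
n = t // k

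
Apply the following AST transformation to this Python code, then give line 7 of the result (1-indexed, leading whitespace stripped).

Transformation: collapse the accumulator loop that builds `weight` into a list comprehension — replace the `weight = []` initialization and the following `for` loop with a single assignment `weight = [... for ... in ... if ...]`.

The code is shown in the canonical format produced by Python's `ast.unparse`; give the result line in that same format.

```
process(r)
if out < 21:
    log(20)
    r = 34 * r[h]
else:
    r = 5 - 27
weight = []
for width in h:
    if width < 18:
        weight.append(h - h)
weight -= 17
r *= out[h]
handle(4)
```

weight = [h - h for width in h if width < 18]

Transformed code:
process(r)
if out < 21:
    log(20)
    r = 34 * r[h]
else:
    r = 5 - 27
weight = [h - h for width in h if width < 18]
weight -= 17
r *= out[h]
handle(4)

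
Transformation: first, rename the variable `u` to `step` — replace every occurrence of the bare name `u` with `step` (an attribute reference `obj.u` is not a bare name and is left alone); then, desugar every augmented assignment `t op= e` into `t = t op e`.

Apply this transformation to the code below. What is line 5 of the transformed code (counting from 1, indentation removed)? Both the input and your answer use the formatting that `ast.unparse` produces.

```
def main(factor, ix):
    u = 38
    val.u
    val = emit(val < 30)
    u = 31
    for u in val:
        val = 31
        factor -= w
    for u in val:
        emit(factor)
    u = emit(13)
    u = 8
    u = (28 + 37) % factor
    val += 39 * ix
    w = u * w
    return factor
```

step = 31

Transformed code:
def main(factor, ix):
    step = 38
    val.u
    val = emit(val < 30)
    step = 31
    for step in val:
        val = 31
        factor = factor - w
    for step in val:
        emit(factor)
    step = emit(13)
    step = 8
    step = (28 + 37) % factor
    val = val + 39 * ix
    w = step * w
    return factor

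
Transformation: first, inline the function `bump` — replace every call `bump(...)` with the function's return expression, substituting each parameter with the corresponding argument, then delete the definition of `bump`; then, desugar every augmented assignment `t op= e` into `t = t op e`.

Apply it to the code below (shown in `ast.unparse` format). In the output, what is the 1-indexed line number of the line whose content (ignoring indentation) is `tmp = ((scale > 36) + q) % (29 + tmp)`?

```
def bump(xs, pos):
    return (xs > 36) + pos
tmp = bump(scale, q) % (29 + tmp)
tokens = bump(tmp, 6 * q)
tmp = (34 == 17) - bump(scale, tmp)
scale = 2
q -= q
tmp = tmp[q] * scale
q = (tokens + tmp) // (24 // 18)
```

Transformed code:
tmp = ((scale > 36) + q) % (29 + tmp)
tokens = (tmp > 36) + 6 * q
tmp = (34 == 17) - ((scale > 36) + tmp)
scale = 2
q = q - q
tmp = tmp[q] * scale
q = (tokens + tmp) // (24 // 18)

1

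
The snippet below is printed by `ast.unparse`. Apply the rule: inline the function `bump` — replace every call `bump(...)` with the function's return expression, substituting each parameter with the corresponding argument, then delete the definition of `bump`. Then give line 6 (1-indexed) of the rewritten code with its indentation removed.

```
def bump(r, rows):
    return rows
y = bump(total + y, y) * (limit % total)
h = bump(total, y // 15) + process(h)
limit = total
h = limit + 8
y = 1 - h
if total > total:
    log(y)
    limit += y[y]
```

Transformed code:
y = y * (limit % total)
h = y // 15 + process(h)
limit = total
h = limit + 8
y = 1 - h
if total > total:
    log(y)
    limit += y[y]

if total > total:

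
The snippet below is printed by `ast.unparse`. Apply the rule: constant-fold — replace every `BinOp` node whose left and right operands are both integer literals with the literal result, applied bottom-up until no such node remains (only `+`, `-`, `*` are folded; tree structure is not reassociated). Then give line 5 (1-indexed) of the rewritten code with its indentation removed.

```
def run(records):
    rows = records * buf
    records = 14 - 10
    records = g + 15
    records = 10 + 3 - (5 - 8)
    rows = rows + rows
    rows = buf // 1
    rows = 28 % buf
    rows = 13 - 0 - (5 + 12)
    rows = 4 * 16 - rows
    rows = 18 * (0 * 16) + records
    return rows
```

records = 16

Transformed code:
def run(records):
    rows = records * buf
    records = 4
    records = g + 15
    records = 16
    rows = rows + rows
    rows = buf // 1
    rows = 28 % buf
    rows = -4
    rows = 64 - rows
    rows = 0 + records
    return rows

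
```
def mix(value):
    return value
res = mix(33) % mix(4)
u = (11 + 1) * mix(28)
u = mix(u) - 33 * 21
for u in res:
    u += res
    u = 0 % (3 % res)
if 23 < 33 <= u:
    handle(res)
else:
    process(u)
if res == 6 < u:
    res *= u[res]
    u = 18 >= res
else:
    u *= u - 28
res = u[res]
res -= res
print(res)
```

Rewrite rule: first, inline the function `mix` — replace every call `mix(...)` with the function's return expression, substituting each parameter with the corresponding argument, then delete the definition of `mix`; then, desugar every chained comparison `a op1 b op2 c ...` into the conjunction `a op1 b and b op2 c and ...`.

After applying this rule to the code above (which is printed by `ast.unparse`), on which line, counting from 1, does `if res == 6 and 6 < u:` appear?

11

Transformed code:
res = 33 % 4
u = (11 + 1) * 28
u = u - 33 * 21
for u in res:
    u += res
    u = 0 % (3 % res)
if 23 < 33 and 33 <= u:
    handle(res)
else:
    process(u)
if res == 6 and 6 < u:
    res *= u[res]
    u = 18 >= res
else:
    u *= u - 28
res = u[res]
res -= res
print(res)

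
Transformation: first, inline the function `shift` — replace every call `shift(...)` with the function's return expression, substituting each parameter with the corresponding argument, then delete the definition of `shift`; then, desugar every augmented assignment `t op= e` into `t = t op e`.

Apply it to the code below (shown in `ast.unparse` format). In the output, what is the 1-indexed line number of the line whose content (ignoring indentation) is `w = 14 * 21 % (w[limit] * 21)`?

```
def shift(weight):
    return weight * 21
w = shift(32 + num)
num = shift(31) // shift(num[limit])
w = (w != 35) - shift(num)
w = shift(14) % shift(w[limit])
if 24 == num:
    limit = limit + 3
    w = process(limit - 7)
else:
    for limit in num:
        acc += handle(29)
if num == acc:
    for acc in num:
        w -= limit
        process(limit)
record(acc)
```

Transformed code:
w = (32 + num) * 21
num = 31 * 21 // (num[limit] * 21)
w = (w != 35) - num * 21
w = 14 * 21 % (w[limit] * 21)
if 24 == num:
    limit = limit + 3
    w = process(limit - 7)
else:
    for limit in num:
        acc = acc + handle(29)
if num == acc:
    for acc in num:
        w = w - limit
        process(limit)
record(acc)

4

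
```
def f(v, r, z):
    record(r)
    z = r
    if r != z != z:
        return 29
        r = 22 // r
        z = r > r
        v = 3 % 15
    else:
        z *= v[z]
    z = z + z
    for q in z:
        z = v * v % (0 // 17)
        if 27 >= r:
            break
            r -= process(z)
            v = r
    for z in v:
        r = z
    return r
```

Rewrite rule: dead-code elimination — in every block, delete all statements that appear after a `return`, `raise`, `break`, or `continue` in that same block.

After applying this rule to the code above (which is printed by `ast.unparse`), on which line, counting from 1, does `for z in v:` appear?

13

Transformed code:
def f(v, r, z):
    record(r)
    z = r
    if r != z != z:
        return 29
    else:
        z *= v[z]
    z = z + z
    for q in z:
        z = v * v % (0 // 17)
        if 27 >= r:
            break
    for z in v:
        r = z
    return r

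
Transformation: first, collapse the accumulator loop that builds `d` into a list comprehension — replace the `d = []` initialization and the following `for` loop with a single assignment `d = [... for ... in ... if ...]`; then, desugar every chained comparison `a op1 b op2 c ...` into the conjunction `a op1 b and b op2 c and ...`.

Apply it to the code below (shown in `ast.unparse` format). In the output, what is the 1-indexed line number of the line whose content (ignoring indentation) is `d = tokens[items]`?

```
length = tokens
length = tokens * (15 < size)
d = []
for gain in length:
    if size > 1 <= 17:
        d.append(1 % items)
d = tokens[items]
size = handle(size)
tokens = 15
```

Transformed code:
length = tokens
length = tokens * (15 < size)
d = [1 % items for gain in length if size > 1 and 1 <= 17]
d = tokens[items]
size = handle(size)
tokens = 15

4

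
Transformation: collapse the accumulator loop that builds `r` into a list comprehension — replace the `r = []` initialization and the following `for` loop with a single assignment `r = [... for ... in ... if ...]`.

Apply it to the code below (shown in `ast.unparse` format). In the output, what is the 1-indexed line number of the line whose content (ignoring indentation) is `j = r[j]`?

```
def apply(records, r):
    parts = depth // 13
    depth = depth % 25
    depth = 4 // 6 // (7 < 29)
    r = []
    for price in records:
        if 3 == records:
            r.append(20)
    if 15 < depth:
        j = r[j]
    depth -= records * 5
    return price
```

7

Transformed code:
def apply(records, r):
    parts = depth // 13
    depth = depth % 25
    depth = 4 // 6 // (7 < 29)
    r = [20 for price in records if 3 == records]
    if 15 < depth:
        j = r[j]
    depth -= records * 5
    return price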